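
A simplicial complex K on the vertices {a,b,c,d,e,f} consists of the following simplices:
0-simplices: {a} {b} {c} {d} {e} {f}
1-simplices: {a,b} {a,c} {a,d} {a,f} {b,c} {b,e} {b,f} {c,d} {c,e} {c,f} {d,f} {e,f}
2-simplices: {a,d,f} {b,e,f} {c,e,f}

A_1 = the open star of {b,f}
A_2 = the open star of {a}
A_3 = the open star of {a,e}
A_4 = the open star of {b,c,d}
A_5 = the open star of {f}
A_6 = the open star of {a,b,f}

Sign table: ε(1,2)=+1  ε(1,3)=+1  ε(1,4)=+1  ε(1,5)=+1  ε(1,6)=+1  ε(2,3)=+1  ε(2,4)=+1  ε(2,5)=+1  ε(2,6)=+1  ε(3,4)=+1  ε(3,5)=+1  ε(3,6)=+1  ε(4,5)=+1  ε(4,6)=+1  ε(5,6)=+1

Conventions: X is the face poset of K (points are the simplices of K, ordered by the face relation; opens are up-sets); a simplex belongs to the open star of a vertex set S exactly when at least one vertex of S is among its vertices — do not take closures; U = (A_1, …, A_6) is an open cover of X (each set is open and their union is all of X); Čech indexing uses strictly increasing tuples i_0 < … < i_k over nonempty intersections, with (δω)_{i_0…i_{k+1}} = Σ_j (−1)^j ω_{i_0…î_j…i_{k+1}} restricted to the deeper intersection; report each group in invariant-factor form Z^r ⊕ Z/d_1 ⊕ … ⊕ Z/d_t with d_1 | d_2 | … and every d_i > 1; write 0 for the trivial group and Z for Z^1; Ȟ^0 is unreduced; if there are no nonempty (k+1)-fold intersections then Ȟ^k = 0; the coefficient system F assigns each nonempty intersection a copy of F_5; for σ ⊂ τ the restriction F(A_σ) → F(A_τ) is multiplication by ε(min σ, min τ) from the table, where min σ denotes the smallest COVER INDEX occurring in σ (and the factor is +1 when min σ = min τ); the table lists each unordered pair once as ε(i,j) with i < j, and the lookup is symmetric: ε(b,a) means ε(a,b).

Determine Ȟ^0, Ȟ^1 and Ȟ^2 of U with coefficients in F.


Ȟ^0 ≅ Z/5; Ȟ^1 ≅ 0; Ȟ^2 ≅ 0

nerve of the cover:
  A1={{b},{f},{a,b},{a,f},{b,c},{b,e},{b,f},{c,f},{d,f},{e,f},{a,d,f},{b,e,f},{c,e,f}} A2={{a},{a,b},{a,c},{a,d},{a,f},{a,d,f}} A3={{a},{e},{a,b},{a,c},{a,d},{a,f},{b,e},{c,e},{e,f},{a,d,f},{b,e,f},{c,e,f}} A4={{b},{c},{d},{a,b},{a,c},{a,d},{b,c},{b,e},{b,f},{c,d},{c,e},{c,f},{d,f},{a,d,f},{b,e,f},{c,e,f}} A5={{f},{a,f},{b,f},{c,f},{d,f},{e,f},{a,d,f},{b,e,f},{c,e,f}} A6={{a},{b},{f},{a,b},{a,c},{a,d},{a,f},{b,c},{b,e},{b,f},{c,f},{d,f},{e,f},{a,d,f},{b,e,f},{c,e,f}}
  A12={{a,b},{a,f},{a,d,f}} A13={{a,b},{a,f},{b,e},{e,f},{a,d,f},{b,e,f},{c,e,f}} A14={{b},{a,b},{b,c},{b,e},{b,f},{c,f},{d,f},{a,d,f},{b,e,f},{c,e,f}} A15={{f},{a,f},{b,f},{c,f},{d,f},{e,f},{a,d,f},{b,e,f},{c,e,f}} A16={{b},{f},{a,b},{a,f},{b,c},{b,e},{b,f},{c,f},{d,f},{e,f},{a,d,f},{b,e,f},{c,e,f}} A23={{a},{a,b},{a,c},{a,d},{a,f},{a,d,f}} A24={{a,b},{a,c},{a,d},{a,d,f}} A25={{a,f},{a,d,f}} A26={{a},{a,b},{a,c},{a,d},{a,f},{a,d,f}} A34={{a,b},{a,c},{a,d},{b,e},{c,e},{a,d,f},{b,e,f},{c,e,f}} A35={{a,f},{e,f},{a,d,f},{b,e,f},{c,e,f}} A36={{a},{a,b},{a,c},{a,d},{a,f},{b,e},{e,f},{a,d,f},{b,e,f},{c,e,f}} A45={{b,f},{c,f},{d,f},{a,d,f},{b,e,f},{c,e,f}} A46={{b},{a,b},{a,c},{a,d},{b,c},{b,e},{b,f},{c,f},{d,f},{a,d,f},{b,e,f},{c,e,f}} A56={{f},{a,f},{b,f},{c,f},{d,f},{e,f},{a,d,f},{b,e,f},{c,e,f}}
  A123={{a,b},{a,f},{a,d,f}} A124={{a,b},{a,d,f}} A125={{a,f},{a,d,f}} A126={{a,b},{a,f},{a,d,f}} A134={{a,b},{b,e},{a,d,f},{b,e,f},{c,e,f}} A135={{a,f},{e,f},{a,d,f},{b,e,f},{c,e,f}} A136={{a,b},{a,f},{b,e},{e,f},{a,d,f},{b,e,f},{c,e,f}} A145={{b,f},{c,f},{d,f},{a,d,f},{b,e,f},{c,e,f}} A146={{b},{a,b},{b,c},{b,e},{b,f},{c,f},{d,f},{a,d,f},{b,e,f},{c,e,f}} A156={{f},{a,f},{b,f},{c,f},{d,f},{e,f},{a,d,f},{b,e,f},{c,e,f}} A234={{a,b},{a,c},{a,d},{a,d,f}} A235={{a,f},{a,d,f}} A236={{a},{a,b},{a,c},{a,d},{a,f},{a,d,f}} A245={{a,d,f}} A246={{a,b},{a,c},{a,d},{a,d,f}} A256={{a,f},{a,d,f}} A345={{a,d,f},{b,e,f},{c,e,f}} A346={{a,b},{a,c},{a,d},{b,e},{a,d,f},{b,e,f},{c,e,f}} A356={{a,f},{e,f},{a,d,f},{b,e,f},{c,e,f}} A456={{b,f},{c,f},{d,f},{a,d,f},{b,e,f},{c,e,f}}
  A1234={{a,b},{a,d,f}} A1235={{a,f},{a,d,f}} A1236={{a,b},{a,f},{a,d,f}} A1245={{a,d,f}} A1246={{a,b},{a,d,f}} A1256={{a,f},{a,d,f}} A1345={{a,d,f},{b,e,f},{c,e,f}} A1346={{a,b},{b,e},{a,d,f},{b,e,f},{c,e,f}} A1356={{a,f},{e,f},{a,d,f},{b,e,f},{c,e,f}} A1456={{b,f},{c,f},{d,f},{a,d,f},{b,e,f},{c,e,f}} A2345={{a,d,f}} A2346={{a,b},{a,c},{a,d},{a,d,f}} A2356={{a,f},{a,d,f}} A2456={{a,d,f}} A3456={{a,d,f},{b,e,f},{c,e,f}}
  A12345={{a,d,f}} A12346={{a,b},{a,d,f}} A12356={{a,f},{a,d,f}} A12456={{a,d,f}} A13456={{a,d,f},{b,e,f},{c,e,f}} A23456={{a,d,f}}
  A123456={{a,d,f}}
C dims 6,15,20,15; δ0: rk_F5 5; δ1: rk_F5 10; δ2: rk_F5 10
Ȟ^0 = (6 − 5) − 0 = 1, so Ȟ^0 ≅ Z/5
Ȟ^1 = (15 − 10) − 5 = 0, so Ȟ^1 ≅ 0
Ȟ^2 = (20 − 10) − 10 = 0, so Ȟ^2 ≅ 0


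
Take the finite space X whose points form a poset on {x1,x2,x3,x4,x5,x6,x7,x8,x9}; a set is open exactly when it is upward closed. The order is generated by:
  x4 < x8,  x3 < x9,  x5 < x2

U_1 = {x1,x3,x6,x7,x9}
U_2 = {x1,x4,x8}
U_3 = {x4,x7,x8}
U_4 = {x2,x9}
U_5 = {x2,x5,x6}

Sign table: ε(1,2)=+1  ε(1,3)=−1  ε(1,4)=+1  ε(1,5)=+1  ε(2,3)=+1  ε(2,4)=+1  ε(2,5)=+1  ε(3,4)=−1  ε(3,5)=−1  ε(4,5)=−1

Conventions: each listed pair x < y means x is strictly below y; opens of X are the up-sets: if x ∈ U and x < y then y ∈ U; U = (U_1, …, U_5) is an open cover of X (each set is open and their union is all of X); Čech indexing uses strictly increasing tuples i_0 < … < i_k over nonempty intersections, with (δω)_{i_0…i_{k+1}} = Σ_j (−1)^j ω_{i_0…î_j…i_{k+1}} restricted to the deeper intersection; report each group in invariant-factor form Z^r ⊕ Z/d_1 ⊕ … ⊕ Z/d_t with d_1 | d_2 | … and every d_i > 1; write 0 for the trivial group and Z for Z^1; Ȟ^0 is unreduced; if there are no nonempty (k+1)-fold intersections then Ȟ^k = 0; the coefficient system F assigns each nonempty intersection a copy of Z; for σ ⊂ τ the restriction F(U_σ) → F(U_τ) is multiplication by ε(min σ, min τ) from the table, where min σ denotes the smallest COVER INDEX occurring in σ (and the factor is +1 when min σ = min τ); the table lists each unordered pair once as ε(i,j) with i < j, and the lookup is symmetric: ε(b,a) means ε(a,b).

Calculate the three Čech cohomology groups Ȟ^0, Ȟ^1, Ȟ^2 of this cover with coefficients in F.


nerve simplices:
  U12={x1} U13={x7} U14={x9} U15={x6} U23={x4,x8} U45={x2}
C dims 5,6; δ0: rk 5, SNF 1^4·2
degree 0: 5−5−0 = 0 → Ȟ^0 ≅ 0
degree 1: 6−0−5 = 1 plus torsion [2] → Ȟ^1 ≅ Z ⊕ Z/2
degree 2: 0−0−0 = 0 → Ȟ^2 ≅ 0

Ȟ^0 = 0, Ȟ^1 = Z ⊕ Z/2 and Ȟ^2 = 0


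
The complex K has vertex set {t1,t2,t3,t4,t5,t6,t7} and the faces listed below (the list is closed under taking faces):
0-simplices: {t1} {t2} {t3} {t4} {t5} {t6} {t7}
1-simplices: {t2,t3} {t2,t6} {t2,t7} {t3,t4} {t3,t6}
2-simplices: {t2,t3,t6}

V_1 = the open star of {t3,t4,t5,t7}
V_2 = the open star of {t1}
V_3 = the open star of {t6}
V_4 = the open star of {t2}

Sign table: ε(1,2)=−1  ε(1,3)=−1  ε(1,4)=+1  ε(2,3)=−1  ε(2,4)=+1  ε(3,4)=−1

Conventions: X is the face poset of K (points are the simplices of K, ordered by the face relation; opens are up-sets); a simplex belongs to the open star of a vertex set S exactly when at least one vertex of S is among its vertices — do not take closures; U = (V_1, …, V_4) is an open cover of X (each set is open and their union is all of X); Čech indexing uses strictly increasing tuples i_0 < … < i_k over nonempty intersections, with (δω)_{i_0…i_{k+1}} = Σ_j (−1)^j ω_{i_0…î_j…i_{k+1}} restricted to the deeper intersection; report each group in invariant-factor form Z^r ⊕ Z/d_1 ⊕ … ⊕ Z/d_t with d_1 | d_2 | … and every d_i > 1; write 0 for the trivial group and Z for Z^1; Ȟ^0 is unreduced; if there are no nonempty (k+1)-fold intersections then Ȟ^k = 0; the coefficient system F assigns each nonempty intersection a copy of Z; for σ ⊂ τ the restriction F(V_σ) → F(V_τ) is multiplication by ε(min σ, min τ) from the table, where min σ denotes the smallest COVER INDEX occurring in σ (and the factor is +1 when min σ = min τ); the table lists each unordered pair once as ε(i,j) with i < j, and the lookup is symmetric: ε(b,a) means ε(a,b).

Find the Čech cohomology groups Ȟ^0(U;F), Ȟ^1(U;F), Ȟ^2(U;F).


cover nerve:
  V1={{t3},{t4},{t5},{t7},{t2,t3},{t2,t7},{t3,t4},{t3,t6},{t2,t3,t6}} V2={{t1}} V3={{t6},{t2,t6},{t3,t6},{t2,t3,t6}} V4={{t2},{t2,t3},{t2,t6},{t2,t7},{t2,t3,t6}}
  V13={{t3,t6},{t2,t3,t6}} V14={{t2,t3},{t2,t7},{t2,t3,t6}} V34={{t2,t6},{t2,t3,t6}}
  V134={{t2,t3,t6}}
C dims 4,3,1; δ0: rk 2, SNF 1^2; δ1: rk 1, SNF 1^1
Ȟ^0: (4−2)−0=2 ⇒ Z^2
Ȟ^1: (3−1)−2=0 ⇒ 0
Ȟ^2: (1−0)−1=0 ⇒ 0

Ȟ^0 ≅ Z^2, Ȟ^1 ≅ 0 and Ȟ^2 ≅ 0


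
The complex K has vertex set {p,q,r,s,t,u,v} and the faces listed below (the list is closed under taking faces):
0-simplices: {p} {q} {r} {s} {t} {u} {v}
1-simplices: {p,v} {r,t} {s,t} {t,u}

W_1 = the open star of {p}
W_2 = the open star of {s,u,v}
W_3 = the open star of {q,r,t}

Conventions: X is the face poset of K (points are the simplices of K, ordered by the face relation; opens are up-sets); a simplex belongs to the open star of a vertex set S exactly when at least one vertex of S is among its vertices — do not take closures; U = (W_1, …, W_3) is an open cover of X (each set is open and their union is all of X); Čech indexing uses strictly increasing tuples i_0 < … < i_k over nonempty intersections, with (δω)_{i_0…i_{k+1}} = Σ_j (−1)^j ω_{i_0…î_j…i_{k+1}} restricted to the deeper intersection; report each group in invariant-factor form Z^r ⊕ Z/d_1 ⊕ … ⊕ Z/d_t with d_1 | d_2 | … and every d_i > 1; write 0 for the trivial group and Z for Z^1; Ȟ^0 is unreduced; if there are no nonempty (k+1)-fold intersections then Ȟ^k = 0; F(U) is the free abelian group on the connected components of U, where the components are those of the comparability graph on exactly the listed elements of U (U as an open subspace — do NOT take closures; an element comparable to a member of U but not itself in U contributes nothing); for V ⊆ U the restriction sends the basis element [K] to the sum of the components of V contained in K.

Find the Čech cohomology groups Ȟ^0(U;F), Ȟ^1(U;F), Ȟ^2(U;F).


nonempty intersections:
  W1={{p},{p,v}} W2={{s},{u},{v},{p,v},{s,t},{t,u}} W3={{q},{r},{t},{r,t},{s,t},{t,u}}
  W12={{p,v}} W23={{s,t},{t,u}}
components per intersection:
  W1: {{p},{p,v}}
  W2: {{s},{s,t}} {{u},{t,u}} {{v},{p,v}}
  W3: {{q}} {{r},{t},{r,t},{s,t},{t,u}}
  W12: {{p,v}}
  W23: {{s,t}} {{t,u}}
C dims 6,3; δ0: rk 3, SNF 1^3
Ȟ^0: (6−3)−0=3 ⇒ Z^3
Ȟ^1: (3−0)−3=0 ⇒ 0
Ȟ^2: (0−0)−0=0 ⇒ 0

Ȟ^0 = Z^3, Ȟ^1 = 0 and Ȟ^2 = 0


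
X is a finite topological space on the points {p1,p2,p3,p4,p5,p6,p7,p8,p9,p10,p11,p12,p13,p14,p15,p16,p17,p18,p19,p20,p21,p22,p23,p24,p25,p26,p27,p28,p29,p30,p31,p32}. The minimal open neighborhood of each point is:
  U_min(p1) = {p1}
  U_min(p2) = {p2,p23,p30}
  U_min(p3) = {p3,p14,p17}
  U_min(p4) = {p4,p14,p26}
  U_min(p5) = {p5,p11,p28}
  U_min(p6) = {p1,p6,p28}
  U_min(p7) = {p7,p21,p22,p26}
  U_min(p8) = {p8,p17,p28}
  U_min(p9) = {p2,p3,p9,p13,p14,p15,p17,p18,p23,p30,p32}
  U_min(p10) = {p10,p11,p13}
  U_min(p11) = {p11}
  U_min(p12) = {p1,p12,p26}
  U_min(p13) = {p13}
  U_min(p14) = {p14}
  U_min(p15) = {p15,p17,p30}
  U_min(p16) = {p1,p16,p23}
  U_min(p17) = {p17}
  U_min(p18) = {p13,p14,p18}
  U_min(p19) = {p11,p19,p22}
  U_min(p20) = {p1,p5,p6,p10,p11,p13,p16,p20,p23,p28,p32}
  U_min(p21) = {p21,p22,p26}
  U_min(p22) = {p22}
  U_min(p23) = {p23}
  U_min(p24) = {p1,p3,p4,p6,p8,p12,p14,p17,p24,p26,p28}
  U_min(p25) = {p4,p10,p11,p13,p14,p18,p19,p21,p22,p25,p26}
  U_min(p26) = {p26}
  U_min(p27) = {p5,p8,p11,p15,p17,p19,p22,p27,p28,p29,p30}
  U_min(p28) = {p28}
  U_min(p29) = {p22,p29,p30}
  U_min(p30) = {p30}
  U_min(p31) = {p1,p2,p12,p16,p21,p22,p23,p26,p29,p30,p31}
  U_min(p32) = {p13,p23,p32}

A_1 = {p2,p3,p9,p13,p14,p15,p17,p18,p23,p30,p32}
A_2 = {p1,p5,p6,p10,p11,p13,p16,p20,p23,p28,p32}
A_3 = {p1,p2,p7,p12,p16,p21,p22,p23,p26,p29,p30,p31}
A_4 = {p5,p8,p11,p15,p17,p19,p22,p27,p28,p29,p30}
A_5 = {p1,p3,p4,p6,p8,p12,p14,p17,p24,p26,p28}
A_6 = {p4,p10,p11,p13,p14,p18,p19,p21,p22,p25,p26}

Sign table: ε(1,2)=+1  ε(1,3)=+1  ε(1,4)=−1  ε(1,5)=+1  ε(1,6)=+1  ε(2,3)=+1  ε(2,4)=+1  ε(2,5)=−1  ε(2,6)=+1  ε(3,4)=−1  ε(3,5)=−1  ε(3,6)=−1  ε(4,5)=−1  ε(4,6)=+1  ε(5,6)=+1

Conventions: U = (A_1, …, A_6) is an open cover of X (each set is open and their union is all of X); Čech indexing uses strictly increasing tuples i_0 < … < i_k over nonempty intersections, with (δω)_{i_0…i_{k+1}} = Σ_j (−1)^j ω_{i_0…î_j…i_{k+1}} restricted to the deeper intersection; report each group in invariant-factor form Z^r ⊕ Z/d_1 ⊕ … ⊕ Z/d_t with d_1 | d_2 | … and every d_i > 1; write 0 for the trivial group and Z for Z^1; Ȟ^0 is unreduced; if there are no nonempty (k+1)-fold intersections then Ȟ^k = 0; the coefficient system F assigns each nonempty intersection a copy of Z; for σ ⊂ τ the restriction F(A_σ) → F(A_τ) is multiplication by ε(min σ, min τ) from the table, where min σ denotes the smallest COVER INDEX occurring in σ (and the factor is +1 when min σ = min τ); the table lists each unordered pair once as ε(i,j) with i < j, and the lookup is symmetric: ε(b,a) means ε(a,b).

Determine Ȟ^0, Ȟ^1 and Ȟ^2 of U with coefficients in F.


nerve of the cover:
  A12={p13,p23,p32} A13={p2,p23,p30} A14={p15,p17,p30} A15={p3,p14,p17} A16={p13,p14,p18} A23={p1,p16,p23} A24={p5,p11,p28} A25={p1,p6,p28} A26={p10,p11,p13} A34={p22,p29,p30} A35={p1,p12,p26} A36={p21,p22,p26} A45={p8,p17,p28} A46={p11,p19,p22} A56={p4,p14,p26}
  A123={p23} A126={p13} A134={p30} A145={p17} A156={p14} A235={p1} A245={p28} A246={p11} A346={p22} A356={p26}
C dims 6,15,10; δ0: rk 6, SNF 1^5·2; δ1: rk 9, SNF 1^9
Ȟ^0 = (6 − 6) − 0 = 0, so Ȟ^0 ≅ 0
Ȟ^1 = (15 − 9) − 6 = 0 plus torsion [2], so Ȟ^1 ≅ Z/2
Ȟ^2 = (10 − 0) − 9 = 1, so Ȟ^2 ≅ Z

Ȟ^0 ≅ 0,  Ȟ^1 ≅ Z/2,  Ȟ^2 ≅ Z


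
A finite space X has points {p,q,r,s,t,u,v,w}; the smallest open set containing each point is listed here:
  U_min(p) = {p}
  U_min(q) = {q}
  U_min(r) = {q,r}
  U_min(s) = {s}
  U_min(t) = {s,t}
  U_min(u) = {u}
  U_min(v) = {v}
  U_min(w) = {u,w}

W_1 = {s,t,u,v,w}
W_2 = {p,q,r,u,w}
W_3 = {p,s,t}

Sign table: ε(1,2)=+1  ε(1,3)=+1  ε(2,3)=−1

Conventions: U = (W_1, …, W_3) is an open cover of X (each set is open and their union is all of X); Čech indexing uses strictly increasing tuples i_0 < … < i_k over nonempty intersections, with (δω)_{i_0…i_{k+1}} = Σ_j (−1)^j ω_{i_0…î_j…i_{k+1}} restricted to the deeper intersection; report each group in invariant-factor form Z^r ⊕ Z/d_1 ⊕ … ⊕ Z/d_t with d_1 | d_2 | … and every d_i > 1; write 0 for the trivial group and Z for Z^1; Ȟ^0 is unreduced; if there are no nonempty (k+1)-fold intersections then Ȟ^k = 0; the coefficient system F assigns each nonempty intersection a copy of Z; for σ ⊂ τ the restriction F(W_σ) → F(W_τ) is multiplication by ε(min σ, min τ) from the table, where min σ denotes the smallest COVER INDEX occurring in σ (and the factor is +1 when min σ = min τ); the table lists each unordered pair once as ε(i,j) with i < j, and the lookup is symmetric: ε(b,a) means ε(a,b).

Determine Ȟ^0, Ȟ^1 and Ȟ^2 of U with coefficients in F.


Ȟ^0 = 0; Ȟ^1 = Z/2; Ȟ^2 = 0

nonempty overlaps:
  W12={u,w} W13={s,t} W23={p}
C dims 3,3; δ0: rk 3, SNF 1^2·2
degree 0: 3−3−0 = 0 → Ȟ^0 ≅ 0
degree 1: 3−0−3 = 0 plus torsion [2] → Ȟ^1 ≅ Z/2
degree 2: 0−0−0 = 0 → Ȟ^2 ≅ 0


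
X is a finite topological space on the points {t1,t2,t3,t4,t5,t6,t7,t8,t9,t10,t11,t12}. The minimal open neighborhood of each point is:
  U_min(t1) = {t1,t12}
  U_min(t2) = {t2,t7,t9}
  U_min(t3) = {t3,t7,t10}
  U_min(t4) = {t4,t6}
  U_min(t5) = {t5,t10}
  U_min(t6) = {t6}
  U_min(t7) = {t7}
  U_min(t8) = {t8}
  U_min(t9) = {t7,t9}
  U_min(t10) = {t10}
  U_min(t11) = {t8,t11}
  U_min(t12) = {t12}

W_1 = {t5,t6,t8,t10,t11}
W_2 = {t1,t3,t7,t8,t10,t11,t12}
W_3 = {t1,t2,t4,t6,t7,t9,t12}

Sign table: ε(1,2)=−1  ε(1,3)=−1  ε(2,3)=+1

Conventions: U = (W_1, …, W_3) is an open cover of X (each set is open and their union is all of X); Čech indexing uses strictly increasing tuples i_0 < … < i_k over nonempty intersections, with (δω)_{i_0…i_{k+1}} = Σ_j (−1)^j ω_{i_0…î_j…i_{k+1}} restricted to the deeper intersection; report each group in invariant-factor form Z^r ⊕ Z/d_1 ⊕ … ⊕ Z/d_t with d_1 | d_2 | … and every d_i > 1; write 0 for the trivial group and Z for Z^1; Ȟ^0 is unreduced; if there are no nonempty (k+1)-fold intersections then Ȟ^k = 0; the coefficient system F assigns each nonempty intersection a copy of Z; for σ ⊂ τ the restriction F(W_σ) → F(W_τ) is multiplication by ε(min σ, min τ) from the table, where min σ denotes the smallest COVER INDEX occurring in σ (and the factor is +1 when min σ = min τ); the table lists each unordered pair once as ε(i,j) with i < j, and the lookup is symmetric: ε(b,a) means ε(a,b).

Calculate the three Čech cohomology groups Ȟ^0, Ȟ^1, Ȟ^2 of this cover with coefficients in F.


Ȟ^0 = Z, Ȟ^1 = Z, Ȟ^2 = 0

nonempty overlaps:
  W12={t8,t10,t11} W13={t6} W23={t1,t7,t12}
C dims 3,3; δ0: rk 2, SNF 1^2
degree 0: 3−2−0 = 1 → Ȟ^0 ≅ Z
degree 1: 3−0−2 = 1 → Ȟ^1 ≅ Z
degree 2: 0−0−0 = 0 → Ȟ^2 ≅ 0


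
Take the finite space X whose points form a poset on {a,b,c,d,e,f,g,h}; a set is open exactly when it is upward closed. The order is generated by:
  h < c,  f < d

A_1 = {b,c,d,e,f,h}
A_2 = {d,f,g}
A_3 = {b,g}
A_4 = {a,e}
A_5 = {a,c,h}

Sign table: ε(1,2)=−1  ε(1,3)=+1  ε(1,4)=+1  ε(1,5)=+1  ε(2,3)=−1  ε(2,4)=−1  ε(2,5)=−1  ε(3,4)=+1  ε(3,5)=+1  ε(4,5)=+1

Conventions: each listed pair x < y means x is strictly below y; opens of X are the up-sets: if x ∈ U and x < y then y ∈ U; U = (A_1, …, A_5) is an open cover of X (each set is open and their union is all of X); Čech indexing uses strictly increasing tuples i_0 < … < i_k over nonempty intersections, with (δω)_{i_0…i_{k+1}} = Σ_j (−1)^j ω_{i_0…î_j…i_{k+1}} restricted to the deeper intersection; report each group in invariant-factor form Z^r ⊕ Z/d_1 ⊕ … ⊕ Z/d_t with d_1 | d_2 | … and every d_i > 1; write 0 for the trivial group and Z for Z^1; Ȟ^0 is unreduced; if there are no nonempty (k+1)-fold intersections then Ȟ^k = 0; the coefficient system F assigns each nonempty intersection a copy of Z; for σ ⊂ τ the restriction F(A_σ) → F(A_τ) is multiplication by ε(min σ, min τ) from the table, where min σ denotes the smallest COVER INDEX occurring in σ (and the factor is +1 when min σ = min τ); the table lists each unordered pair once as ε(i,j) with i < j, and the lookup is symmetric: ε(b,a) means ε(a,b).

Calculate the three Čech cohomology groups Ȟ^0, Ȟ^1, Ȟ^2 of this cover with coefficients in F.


Ȟ^0 ≅ Z, Ȟ^1 ≅ Z^2, Ȟ^2 ≅ 0

intersection data:
  A12={d,f} A13={b} A14={e} A15={c,h} A23={g} A45={a}
C dims 5,6; δ0: rk 4, SNF 1^4
Ȟ^0 = (5 − 4) − 0 = 1, so Ȟ^0 ≅ Z
Ȟ^1 = (6 − 0) − 4 = 2, so Ȟ^1 ≅ Z^2
Ȟ^2 = (0 − 0) − 0 = 0, so Ȟ^2 ≅ 0


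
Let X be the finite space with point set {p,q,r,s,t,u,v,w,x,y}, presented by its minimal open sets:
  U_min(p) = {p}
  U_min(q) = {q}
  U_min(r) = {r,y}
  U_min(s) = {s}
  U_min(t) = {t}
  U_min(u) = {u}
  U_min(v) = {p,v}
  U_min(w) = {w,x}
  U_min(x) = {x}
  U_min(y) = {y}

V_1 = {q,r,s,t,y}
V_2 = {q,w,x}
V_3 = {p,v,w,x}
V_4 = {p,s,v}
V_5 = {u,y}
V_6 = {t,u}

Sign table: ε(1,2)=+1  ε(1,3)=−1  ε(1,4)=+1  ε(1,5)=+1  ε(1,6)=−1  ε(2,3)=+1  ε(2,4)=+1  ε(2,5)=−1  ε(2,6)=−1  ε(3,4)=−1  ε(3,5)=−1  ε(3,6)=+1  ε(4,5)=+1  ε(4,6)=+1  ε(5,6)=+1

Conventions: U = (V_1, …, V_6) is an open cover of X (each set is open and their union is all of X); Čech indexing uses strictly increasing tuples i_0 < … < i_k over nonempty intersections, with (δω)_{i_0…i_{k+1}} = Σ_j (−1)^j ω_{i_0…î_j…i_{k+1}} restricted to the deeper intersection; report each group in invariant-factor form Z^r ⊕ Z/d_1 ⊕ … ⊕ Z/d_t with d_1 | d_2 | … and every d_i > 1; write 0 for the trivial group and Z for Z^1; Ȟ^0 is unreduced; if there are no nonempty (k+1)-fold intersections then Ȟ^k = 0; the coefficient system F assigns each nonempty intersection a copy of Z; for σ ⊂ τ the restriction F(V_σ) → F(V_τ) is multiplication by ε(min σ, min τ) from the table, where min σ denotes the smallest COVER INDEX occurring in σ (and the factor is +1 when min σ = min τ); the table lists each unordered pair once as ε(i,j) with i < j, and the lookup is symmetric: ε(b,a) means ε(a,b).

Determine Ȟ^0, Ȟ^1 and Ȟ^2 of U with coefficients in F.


intersection data:
  V12={q} V14={s} V15={y} V16={t} V23={w,x} V34={p,v} V56={u}
C dims 6,7; δ0: rk 6, SNF 1^5·2
Ȟ^0 = (6 − 6) − 0 = 0, so Ȟ^0 ≅ 0
Ȟ^1 = (7 − 0) − 6 = 1 plus torsion [2], so Ȟ^1 ≅ Z ⊕ Z/2
Ȟ^2 = (0 − 0) − 0 = 0, so Ȟ^2 ≅ 0

Ȟ^0(U;F) ≅ 0, Ȟ^1(U;F) ≅ Z ⊕ Z/2 and Ȟ^2(U;F) ≅ 0


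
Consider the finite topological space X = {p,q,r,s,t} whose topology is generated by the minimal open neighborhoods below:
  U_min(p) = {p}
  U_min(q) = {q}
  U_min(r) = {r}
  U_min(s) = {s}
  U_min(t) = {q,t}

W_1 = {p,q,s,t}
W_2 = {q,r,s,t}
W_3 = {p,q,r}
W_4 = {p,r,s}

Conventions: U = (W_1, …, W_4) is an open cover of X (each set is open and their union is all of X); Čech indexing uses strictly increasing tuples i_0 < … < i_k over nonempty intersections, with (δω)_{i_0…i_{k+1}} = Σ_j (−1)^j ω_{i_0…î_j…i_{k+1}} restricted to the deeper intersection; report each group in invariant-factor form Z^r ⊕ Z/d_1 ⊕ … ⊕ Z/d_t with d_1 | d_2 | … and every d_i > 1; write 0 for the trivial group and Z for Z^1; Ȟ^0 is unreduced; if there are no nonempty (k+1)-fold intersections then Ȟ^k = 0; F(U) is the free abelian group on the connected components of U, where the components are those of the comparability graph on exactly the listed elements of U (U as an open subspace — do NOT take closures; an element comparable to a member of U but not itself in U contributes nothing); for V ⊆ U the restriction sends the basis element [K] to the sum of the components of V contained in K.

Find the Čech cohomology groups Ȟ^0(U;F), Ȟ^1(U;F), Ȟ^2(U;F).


nonempty intersections:
  W12={q,s,t} W13={p,q} W14={p,s} W23={q,r} W24={r,s} W34={p,r}
  W123={q} W124={s} W134={p} W234={r}
components per intersection:
  W1: {p} {q,t} {s}
  W2: {q,t} {r} {s}
  W3: {p} {q} {r}
  W4: {p} {r} {s}
  W12: {q,t} {s}
  W13: {p} {q}
  W14: {p} {s}
  W23: {q} {r}
  W24: {r} {s}
  W34: {p} {r}
  W123: {q}
  W124: {s}
  W134: {p}
  W234: {r}
C dims 12,12,4; δ0: rk 8, SNF 1^8; δ1: rk 4, SNF 1^4
Ȟ^0: (12−8)−0=4 ⇒ Z^4
Ȟ^1: (12−4)−8=0 ⇒ 0
Ȟ^2: (4−0)−4=0 ⇒ 0

Ȟ^0 ≅ Z^4, Ȟ^1 ≅ 0, Ȟ^2 ≅ 0


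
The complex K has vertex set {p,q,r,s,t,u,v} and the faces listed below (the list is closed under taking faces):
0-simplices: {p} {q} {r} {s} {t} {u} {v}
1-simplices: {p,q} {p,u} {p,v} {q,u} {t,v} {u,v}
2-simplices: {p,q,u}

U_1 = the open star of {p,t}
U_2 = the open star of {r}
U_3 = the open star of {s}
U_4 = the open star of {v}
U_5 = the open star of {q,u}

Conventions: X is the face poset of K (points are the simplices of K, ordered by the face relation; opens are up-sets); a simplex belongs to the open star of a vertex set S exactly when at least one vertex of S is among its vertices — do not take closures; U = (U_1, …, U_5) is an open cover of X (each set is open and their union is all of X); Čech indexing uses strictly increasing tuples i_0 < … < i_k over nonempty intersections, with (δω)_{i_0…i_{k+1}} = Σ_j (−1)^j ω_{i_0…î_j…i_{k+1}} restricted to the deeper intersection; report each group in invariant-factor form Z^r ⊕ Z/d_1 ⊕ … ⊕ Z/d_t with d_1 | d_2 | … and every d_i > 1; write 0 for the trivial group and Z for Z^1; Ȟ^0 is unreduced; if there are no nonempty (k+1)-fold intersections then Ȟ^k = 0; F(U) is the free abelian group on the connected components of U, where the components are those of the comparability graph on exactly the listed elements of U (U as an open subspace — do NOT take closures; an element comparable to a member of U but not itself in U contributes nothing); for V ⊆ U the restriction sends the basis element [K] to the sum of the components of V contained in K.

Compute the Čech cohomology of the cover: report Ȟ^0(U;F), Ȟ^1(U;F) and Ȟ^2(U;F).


Ȟ^0 ≅ Z^3, Ȟ^1 ≅ Z, Ȟ^2 ≅ 0

nonempty overlaps:
  U1={{p},{t},{p,q},{p,u},{p,v},{t,v},{p,q,u}} U2={{r}} U3={{s}} U4={{v},{p,v},{t,v},{u,v}} U5={{q},{u},{p,q},{p,u},{q,u},{u,v},{p,q,u}}
  U14={{p,v},{t,v}} U15={{p,q},{p,u},{p,q,u}} U45={{u,v}}
components per intersection:
  U1: {{p},{p,q},{p,u},{p,v},{p,q,u}} {{t},{t,v}}
  U2: {{r}}
  U3: {{s}}
  U4: {{v},{p,v},{t,v},{u,v}}
  U5: {{q},{u},{p,q},{p,u},{q,u},{u,v},{p,q,u}}
  U14: {{p,v}} {{t,v}}
  U15: {{p,q},{p,u},{p,q,u}}
  U45: {{u,v}}
C dims 6,4; δ0: rk 3, SNF 1^3
degree 0: 6−3−0 = 3 → Ȟ^0 ≅ Z^3
degree 1: 4−0−3 = 1 → Ȟ^1 ≅ Z
degree 2: 0−0−0 = 0 → Ȟ^2 ≅ 0


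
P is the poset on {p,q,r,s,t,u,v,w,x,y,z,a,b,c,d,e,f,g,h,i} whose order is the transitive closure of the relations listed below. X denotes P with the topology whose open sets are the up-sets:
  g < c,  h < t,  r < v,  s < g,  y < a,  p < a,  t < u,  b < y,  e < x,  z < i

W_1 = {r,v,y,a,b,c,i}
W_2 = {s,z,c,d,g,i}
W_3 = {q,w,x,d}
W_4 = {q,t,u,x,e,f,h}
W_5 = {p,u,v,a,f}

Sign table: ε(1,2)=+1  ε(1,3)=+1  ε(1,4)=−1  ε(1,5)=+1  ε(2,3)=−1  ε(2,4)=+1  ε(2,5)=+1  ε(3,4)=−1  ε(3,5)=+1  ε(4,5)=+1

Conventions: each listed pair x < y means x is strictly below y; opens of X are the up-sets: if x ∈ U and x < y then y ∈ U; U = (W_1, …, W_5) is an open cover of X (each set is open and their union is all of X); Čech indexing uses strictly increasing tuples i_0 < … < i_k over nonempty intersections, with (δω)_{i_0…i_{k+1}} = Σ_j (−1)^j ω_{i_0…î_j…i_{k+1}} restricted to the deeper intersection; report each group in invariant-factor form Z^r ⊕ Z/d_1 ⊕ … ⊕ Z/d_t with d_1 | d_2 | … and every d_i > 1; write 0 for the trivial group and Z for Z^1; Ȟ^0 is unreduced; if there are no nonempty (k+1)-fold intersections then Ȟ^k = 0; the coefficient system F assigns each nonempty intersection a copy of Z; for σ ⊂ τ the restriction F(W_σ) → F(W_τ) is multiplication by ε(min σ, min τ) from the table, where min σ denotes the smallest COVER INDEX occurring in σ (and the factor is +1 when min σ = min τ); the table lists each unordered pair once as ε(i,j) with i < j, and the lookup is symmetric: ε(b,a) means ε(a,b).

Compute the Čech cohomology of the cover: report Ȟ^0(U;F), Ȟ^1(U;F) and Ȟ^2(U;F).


nonempty overlaps:
  W12={c,i} W15={v,a} W23={d} W34={q,x} W45={u,f}
C dims 5,5; δ0: rk 4, SNF 1^4
degree 0: 5−4−0 = 1 → Ȟ^0 ≅ Z
degree 1: 5−0−4 = 1 → Ȟ^1 ≅ Z
degree 2: 0−0−0 = 0 → Ȟ^2 ≅ 0

Ȟ^0 = Z,  Ȟ^1 = Z,  Ȟ^2 = 0


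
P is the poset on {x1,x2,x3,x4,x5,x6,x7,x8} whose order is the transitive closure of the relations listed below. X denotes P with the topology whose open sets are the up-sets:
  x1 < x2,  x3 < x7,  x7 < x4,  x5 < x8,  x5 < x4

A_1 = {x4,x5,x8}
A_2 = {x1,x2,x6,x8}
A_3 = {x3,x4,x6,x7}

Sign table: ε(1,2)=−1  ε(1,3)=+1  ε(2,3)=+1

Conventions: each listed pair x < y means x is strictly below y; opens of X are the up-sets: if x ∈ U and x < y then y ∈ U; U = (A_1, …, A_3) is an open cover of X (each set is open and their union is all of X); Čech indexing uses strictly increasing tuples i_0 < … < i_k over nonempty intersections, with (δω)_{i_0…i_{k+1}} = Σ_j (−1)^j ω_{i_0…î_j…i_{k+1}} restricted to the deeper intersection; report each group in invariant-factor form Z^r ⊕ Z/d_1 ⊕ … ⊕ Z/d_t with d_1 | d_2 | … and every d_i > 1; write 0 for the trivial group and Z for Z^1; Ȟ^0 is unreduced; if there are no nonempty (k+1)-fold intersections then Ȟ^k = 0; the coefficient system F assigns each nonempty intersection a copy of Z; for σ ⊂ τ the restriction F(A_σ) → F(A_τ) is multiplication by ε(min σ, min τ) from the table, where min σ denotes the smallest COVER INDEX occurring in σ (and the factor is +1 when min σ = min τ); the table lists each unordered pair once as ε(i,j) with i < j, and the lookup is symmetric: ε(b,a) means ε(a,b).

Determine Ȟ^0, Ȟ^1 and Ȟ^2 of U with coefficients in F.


Ȟ^0 = 0, Ȟ^1 = Z/2, Ȟ^2 = 0

intersection data:
  A12={x8} A13={x4} A23={x6}
C dims 3,3; δ0: rk 3, SNF 1^2·2
Ȟ^0 = (3 − 3) − 0 = 0, so Ȟ^0 ≅ 0
Ȟ^1 = (3 − 0) − 3 = 0 plus torsion [2], so Ȟ^1 ≅ Z/2
Ȟ^2 = (0 − 0) − 0 = 0, so Ȟ^2 ≅ 0


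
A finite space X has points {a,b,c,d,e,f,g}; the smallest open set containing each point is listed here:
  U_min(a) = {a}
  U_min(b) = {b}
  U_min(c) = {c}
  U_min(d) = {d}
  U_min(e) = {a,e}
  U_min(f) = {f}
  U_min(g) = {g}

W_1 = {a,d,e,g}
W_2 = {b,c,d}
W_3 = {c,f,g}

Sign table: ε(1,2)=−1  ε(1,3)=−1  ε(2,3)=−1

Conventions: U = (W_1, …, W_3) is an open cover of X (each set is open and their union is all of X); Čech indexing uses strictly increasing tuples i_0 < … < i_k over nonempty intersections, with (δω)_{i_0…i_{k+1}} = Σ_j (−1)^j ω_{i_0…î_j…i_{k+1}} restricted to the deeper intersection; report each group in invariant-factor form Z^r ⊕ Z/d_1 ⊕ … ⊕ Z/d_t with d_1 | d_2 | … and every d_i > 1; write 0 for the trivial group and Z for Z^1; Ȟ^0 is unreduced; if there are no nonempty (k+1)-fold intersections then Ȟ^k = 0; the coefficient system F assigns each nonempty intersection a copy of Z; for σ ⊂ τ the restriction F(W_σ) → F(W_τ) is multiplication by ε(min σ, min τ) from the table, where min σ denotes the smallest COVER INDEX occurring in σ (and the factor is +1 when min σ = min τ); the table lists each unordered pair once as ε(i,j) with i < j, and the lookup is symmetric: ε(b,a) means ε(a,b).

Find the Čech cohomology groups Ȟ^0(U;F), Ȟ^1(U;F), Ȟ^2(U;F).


Ȟ^0 ≅ 0; Ȟ^1 ≅ Z/2; Ȟ^2 ≅ 0

cover nerve:
  W12={d} W13={g} W23={c}
C dims 3,3; δ0: rk 3, SNF 1^2·2
Ȟ^0: (3−3)−0=0 ⇒ 0
Ȟ^1: (3−0)−3=0 plus torsion [2] ⇒ Z/2
Ȟ^2: (0−0)−0=0 ⇒ 0


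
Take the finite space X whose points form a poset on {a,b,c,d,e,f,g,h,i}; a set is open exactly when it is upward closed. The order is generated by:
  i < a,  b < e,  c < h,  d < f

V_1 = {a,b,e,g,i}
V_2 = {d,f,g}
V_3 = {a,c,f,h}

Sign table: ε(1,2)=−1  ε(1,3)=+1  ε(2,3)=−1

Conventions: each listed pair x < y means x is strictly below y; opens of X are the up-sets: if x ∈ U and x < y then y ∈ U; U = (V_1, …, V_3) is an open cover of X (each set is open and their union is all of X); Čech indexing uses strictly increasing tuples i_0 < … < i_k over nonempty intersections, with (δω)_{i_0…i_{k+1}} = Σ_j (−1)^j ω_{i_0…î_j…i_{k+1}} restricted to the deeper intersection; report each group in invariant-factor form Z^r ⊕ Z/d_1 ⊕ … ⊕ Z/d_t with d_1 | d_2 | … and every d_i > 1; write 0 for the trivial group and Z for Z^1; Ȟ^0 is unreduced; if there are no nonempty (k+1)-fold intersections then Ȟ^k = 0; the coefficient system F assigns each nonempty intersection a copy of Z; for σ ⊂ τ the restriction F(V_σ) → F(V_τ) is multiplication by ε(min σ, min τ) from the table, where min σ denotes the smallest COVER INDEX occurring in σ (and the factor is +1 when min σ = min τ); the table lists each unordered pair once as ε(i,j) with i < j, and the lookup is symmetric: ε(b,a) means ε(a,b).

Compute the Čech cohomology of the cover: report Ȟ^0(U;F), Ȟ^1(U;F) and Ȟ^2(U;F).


Ȟ^0 ≅ Z,  Ȟ^1 ≅ Z,  Ȟ^2 ≅ 0

nerve simplices:
  V12={g} V13={a} V23={f}
C dims 3,3; δ0: rk 2, SNF 1^2
degree 0: 3−2−0 = 1 → Ȟ^0 ≅ Z
degree 1: 3−0−2 = 1 → Ȟ^1 ≅ Z
degree 2: 0−0−0 = 0 → Ȟ^2 ≅ 0


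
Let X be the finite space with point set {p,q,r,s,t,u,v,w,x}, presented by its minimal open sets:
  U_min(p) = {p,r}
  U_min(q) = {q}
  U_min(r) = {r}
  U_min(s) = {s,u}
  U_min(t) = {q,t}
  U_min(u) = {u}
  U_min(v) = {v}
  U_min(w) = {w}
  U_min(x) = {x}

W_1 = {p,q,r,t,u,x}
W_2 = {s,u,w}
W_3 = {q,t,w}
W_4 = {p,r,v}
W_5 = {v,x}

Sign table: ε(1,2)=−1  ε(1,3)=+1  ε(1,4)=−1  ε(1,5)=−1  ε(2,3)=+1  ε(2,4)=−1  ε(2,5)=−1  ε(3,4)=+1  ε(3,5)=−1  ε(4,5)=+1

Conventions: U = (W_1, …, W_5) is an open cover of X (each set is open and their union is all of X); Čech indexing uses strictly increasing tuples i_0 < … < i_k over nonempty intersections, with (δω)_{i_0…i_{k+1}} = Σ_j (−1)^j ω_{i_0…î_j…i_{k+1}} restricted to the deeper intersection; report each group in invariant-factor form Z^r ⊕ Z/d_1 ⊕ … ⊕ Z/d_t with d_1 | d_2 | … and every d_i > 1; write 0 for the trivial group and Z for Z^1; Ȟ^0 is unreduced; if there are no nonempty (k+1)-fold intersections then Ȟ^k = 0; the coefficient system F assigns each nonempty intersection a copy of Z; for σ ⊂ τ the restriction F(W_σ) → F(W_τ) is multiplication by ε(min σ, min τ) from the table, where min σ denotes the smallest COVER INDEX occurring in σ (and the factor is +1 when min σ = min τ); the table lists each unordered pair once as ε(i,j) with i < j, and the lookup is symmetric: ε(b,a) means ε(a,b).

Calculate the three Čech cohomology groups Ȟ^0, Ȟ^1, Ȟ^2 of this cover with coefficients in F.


intersection data:
  W12={u} W13={q,t} W14={p,r} W15={x} W23={w} W45={v}
C dims 5,6; δ0: rk 5, SNF 1^4·2
Ȟ^0 = (5 − 5) − 0 = 0, so Ȟ^0 ≅ 0
Ȟ^1 = (6 − 0) − 5 = 1 plus torsion [2], so Ȟ^1 ≅ Z ⊕ Z/2
Ȟ^2 = (0 − 0) − 0 = 0, so Ȟ^2 ≅ 0

Ȟ^0(U;F) ≅ 0, Ȟ^1(U;F) ≅ Z ⊕ Z/2, Ȟ^2(U;F) ≅ 0


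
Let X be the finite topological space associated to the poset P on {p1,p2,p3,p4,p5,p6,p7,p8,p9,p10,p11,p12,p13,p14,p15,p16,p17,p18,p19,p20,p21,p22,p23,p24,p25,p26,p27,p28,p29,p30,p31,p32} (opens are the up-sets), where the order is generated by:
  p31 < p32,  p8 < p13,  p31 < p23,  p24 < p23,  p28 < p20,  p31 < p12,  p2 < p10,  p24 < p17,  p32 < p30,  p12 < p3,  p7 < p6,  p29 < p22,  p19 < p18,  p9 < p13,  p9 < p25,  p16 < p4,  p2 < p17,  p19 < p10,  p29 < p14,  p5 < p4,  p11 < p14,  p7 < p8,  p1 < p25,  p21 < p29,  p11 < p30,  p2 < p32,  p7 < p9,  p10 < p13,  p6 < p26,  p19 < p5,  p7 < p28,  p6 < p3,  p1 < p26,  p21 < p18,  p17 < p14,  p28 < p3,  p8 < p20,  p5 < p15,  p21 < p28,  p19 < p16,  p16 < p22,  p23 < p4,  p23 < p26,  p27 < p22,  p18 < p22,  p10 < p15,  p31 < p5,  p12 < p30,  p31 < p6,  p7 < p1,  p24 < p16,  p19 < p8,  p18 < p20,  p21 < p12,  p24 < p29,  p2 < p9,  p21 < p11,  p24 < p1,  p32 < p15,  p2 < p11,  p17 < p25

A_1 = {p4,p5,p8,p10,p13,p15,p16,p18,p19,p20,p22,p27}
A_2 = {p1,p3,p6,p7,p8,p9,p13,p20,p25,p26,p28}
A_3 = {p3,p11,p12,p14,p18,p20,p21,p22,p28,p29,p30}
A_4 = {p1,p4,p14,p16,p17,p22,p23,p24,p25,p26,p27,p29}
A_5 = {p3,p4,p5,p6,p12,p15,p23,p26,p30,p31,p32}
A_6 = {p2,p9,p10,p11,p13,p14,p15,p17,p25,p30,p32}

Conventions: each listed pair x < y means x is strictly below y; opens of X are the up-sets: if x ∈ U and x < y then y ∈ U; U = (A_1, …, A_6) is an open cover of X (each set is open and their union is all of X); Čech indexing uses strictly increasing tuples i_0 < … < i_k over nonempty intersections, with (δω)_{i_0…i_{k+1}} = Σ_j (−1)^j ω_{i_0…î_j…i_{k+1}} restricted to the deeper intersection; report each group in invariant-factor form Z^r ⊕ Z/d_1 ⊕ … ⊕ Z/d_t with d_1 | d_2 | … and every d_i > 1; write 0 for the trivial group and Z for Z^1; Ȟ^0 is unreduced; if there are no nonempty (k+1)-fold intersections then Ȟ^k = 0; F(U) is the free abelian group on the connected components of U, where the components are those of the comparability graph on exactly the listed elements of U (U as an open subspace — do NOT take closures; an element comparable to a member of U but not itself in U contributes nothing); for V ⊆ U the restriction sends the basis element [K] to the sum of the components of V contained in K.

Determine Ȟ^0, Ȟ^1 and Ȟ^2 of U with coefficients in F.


Ȟ^0(U;F) ≅ Z,  Ȟ^1(U;F) ≅ 0,  Ȟ^2(U;F) ≅ Z/2

nerve of the cover:
  A12={p8,p13,p20} A13={p18,p20,p22} A14={p4,p16,p22,p27} A15={p4,p5,p15} A16={p10,p13,p15} A23={p3,p20,p28} A24={p1,p25,p26} A25={p3,p6,p26} A26={p9,p13,p25} A34={p14,p22,p29} A35={p3,p12,p30} A36={p11,p14,p30} A45={p4,p23,p26} A46={p14,p17,p25} A56={p15,p30,p32}
  A123={p20} A126={p13} A134={p22} A145={p4} A156={p15} A235={p3} A245={p26} A246={p25} A346={p14} A356={p30}
components per intersection:
  A1: {p4,p5,p8,p10,p13,p15,p16,p18,p19,p20,p22,p27}
  A2: {p1,p3,p6,p7,p8,p9,p13,p20,p25,p26,p28}
  A3: {p3,p11,p12,p14,p18,p20,p21,p22,p28,p29,p30}
  A4: {p1,p4,p14,p16,p17,p22,p23,p24,p25,p26,p27,p29}
  A5: {p3,p4,p5,p6,p12,p15,p23,p26,p30,p31,p32}
  A6: {p2,p9,p10,p11,p13,p14,p15,p17,p25,p30,p32}
  A12: {p8,p13,p20}
  A13: {p18,p20,p22}
  A14: {p4,p16,p22,p27}
  A15: {p4,p5,p15}
  A16: {p10,p13,p15}
  A23: {p3,p20,p28}
  A24: {p1,p25,p26}
  A25: {p3,p6,p26}
  A26: {p9,p13,p25}
  A34: {p14,p22,p29}
  A35: {p3,p12,p30}
  A36: {p11,p14,p30}
  A45: {p4,p23,p26}
  A46: {p14,p17,p25}
  A56: {p15,p30,p32}
  A123: {p20}
  A126: {p13}
  A134: {p22}
  A145: {p4}
  A156: {p15}
  A235: {p3}
  A245: {p26}
  A246: {p25}
  A346: {p14}
  A356: {p30}
C dims 6,15,10; δ0: rk 5, SNF 1^5; δ1: rk 10, SNF 1^9·2
Ȟ^0 = (6 − 5) − 0 = 1, so Ȟ^0 ≅ Z
Ȟ^1 = (15 − 10) − 5 = 0, so Ȟ^1 ≅ 0
Ȟ^2 = (10 − 0) − 10 = 0 plus torsion [2], so Ȟ^2 ≅ Z/2


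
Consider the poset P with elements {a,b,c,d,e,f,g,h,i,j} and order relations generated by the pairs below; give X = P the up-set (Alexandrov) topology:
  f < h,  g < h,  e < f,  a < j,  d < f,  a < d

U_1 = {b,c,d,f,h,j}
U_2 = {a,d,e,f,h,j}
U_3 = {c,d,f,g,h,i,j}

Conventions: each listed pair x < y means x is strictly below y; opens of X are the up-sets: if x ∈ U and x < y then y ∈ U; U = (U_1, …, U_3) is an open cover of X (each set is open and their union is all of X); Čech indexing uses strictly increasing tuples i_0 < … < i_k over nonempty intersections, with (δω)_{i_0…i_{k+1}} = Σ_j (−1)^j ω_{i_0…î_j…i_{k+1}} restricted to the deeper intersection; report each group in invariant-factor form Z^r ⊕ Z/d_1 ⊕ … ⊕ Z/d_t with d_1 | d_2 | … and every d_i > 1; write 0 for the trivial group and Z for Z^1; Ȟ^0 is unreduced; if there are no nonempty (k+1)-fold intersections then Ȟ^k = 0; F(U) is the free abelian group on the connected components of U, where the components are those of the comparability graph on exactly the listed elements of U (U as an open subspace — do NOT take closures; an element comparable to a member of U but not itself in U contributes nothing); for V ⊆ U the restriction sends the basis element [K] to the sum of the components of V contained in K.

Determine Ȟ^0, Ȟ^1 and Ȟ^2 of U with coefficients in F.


Ȟ^0 = Z^4; Ȟ^1 = 0; Ȟ^2 = 0

nerve of the cover:
  U12={d,f,h,j} U13={c,d,f,h,j} U23={d,f,h,j}
  U123={d,f,h,j}
components per intersection:
  U1: {b} {c} {d,f,h} {j}
  U2: {a,d,e,f,h,j}
  U3: {c} {d,f,g,h} {i} {j}
  U12: {d,f,h} {j}
  U13: {c} {d,f,h} {j}
  U23: {d,f,h} {j}
  U123: {d,f,h} {j}
C dims 9,7,2; δ0: rk 5, SNF 1^5; δ1: rk 2, SNF 1^2
Ȟ^0 = (9 − 5) − 0 = 4, so Ȟ^0 ≅ Z^4
Ȟ^1 = (7 − 2) − 5 = 0, so Ȟ^1 ≅ 0
Ȟ^2 = (2 − 0) − 2 = 0, so Ȟ^2 ≅ 0


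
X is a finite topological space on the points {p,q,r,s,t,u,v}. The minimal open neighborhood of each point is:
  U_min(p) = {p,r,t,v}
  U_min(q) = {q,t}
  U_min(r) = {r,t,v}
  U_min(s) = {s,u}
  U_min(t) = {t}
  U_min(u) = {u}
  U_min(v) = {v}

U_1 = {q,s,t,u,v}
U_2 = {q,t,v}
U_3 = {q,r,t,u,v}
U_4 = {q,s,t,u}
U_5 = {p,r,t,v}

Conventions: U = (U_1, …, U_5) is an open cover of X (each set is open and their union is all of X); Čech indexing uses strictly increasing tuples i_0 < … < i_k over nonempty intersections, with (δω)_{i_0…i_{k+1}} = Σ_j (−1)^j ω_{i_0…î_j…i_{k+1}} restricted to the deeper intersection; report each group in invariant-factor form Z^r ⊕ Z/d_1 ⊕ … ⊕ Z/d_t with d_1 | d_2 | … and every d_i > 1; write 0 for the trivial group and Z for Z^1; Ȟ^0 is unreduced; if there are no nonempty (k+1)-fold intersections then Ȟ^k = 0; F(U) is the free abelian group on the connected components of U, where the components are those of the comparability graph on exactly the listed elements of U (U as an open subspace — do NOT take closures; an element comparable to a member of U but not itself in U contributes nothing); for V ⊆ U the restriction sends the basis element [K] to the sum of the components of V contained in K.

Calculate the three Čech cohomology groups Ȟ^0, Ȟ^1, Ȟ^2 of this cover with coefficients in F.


Ȟ^0(U;F) ≅ Z^2, Ȟ^1(U;F) ≅ 0 and Ȟ^2(U;F) ≅ 0

nerve simplices:
  U12={q,t,v} U13={q,t,u,v} U14={q,s,t,u} U15={t,v} U23={q,t,v} U24={q,t} U25={t,v} U34={q,t,u} U35={r,t,v} U45={t}
  U123={q,t,v} U124={q,t} U125={t,v} U134={q,t,u} U135={t,v} U145={t} U234={q,t} U235={t,v} U245={t} U345={t}
  U1234={q,t} U1235={t,v} U1245={t} U1345={t} U2345={t}
  U12345={t}
components per intersection:
  U1: {q,t} {s,u} {v}
  U2: {q,t} {v}
  U3: {q,r,t,v} {u}
  U4: {q,t} {s,u}
  U5: {p,r,t,v}
  U12: {q,t} {v}
  U13: {q,t} {u} {v}
  U14: {q,t} {s,u}
  U15: {t} {v}
  U23: {q,t} {v}
  U24: {q,t}
  U25: {t} {v}
  U34: {q,t} {u}
  U35: {r,t,v}
  U45: {t}
  U123: {q,t} {v}
  U124: {q,t}
  U125: {t} {v}
  U134: {q,t} {u}
  U135: {t} {v}
  U145: {t}
  U234: {q,t}
  U235: {t} {v}
  U245: {t}
  U345: {t}
  U1234: {q,t}
  U1235: {t} {v}
  U1245: {t}
  U1345: {t}
  U2345: {t}
  U12345: {t}
C dims 10,18,15,6; δ0: rk 8, SNF 1^8; δ1: rk 10, SNF 1^10; δ2: rk 5, SNF 1^5
degree 0: 10−8−0 = 2 → Ȟ^0 ≅ Z^2
degree 1: 18−10−8 = 0 → Ȟ^1 ≅ 0
degree 2: 15−5−10 = 0 → Ȟ^2 ≅ 0
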